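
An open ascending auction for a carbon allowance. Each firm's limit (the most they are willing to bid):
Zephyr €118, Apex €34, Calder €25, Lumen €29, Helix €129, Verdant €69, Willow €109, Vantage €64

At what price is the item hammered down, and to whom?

Ascending (English) auction: the price rises until one bidder remains; the winner pays the price at which the last rival dropped out.
Sorting limits: 129 (Helix) > 118 (Zephyr) > 109 (Willow) > 69 (Verdant) > 64 (Vantage) > 34 (Apex) > …
Once the price passes €118, only Helix is left; the hammer falls at Zephyr's limit of €118.

Helix wins at €118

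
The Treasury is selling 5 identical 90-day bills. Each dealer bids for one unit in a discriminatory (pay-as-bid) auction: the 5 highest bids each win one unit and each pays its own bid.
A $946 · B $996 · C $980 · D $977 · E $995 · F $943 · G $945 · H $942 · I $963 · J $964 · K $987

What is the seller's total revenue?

Sorting: 996 (B), 995 (E), 987 (K), 980 (C), 977 (D), 964 (J), 963 (I), …
Top 5: B, E, K, C, D.
Total revenue = 996 + 995 + 987 + 980 + 977 = $4,935.

Total revenue: $4,935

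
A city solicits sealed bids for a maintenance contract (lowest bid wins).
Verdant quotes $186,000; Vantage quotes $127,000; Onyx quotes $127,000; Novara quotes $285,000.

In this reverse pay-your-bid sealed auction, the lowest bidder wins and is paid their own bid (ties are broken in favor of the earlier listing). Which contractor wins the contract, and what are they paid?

Reverse pay-your-bid sealed auction: the lowest bidder wins and is paid their own bid.
Sorting bids: 127,000 (Vantage) < 127,000 (Onyx) < 186,000 (Verdant) < 285,000 (Novara)
Vantage and Onyx tie at $127,000; tie-break gives it to Vantage.
Vantage is lowest → is paid own bid, $127,000.

Vantage is paid $127,000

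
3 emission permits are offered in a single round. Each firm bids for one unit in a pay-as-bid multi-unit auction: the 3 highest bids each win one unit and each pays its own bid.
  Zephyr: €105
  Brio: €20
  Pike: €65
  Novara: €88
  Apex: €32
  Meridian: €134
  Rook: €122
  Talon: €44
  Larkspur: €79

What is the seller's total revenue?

Total revenue: €361

Sorting: 134 (Meridian), 122 (Rook), 105 (Zephyr), 88 (Novara), 79 (Larkspur), …
Winners (3 units): Meridian, Rook, Zephyr.
Total revenue = 134 + 122 + 105 = €361.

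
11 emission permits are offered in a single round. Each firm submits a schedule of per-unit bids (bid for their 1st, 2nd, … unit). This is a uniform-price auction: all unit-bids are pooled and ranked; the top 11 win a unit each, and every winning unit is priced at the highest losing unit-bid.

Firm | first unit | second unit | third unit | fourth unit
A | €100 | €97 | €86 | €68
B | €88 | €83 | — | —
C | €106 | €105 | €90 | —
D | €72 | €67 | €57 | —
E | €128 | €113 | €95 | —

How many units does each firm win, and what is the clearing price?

Pooled unit-bids ranked (top 11): 128 (E-1), 113 (E-2), 106 (C-1), 105 (C-2), 100 (A-1), 97 (A-2), 95 (E-3), 90 (C-3), 88 (B-1), 86 (A-3), 83 (B-2)
Highest rejected unit-bid = €72.
Allocation: A 3, B 2, C 3, E 3.

A 3, B 2, C 3, E 3; clearing price €72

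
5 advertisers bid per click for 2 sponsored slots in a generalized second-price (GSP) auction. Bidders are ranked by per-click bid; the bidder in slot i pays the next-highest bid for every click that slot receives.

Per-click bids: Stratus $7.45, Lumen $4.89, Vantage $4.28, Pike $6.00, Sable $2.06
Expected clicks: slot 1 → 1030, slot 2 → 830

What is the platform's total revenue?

Ranked by bid: $7.45 (Stratus) > $6.00 (Pike) > $4.89 (Lumen) > …
Slot 1: Stratus pays $6.00 × 1030 = $6180.00
Slot 2: Pike pays $4.89 × 830 = $4058.70
Total = $10238.70

Total revenue: $10238.70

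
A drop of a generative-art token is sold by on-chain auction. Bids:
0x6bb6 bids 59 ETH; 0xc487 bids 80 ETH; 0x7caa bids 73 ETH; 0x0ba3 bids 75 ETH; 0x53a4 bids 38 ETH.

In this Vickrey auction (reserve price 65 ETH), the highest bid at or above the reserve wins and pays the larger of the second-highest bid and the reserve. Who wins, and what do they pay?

Rule: the highest bid at or above the reserve wins and pays the larger of the second-highest bid and the reserve.
Sorting bids: 80 (0xc487) > 75 (0x0ba3) > 73 (0x7caa) > 59 (0x6bb6) > 38 (0x53a4)
Highest eligible bid: 0xc487 at 80 ETH.
max(second-highest 75 ETH, reserve 65 ETH) = 75 ETH; the reserve does not bind.

0xc487 pays 75 ETH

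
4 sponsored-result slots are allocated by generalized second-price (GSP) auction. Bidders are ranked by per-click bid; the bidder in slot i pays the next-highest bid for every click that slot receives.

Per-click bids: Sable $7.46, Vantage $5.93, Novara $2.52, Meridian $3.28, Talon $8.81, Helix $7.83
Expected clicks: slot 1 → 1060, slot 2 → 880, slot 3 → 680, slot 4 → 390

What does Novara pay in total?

Novara pays $0.00

Ranked by bid: $8.81 (Talon) > $7.83 (Helix) > $7.46 (Sable) > $5.93 (Vantage) > $3.28 (Meridian) > …
Novara ranks below slot 4 → no slot, pays nothing.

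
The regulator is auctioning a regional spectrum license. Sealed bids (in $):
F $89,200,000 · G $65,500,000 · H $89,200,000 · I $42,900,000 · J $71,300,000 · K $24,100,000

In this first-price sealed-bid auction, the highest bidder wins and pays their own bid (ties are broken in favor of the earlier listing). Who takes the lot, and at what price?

Rule: the highest bidder wins and pays their own bid.
Bids ranked: 89,200,000 (F) > 89,200,000 (H) > 71,300,000 (J) > 65,500,000 (G) > 42,900,000 (I) > 24,100,000 (K)
Tie at $89,200,000 → F wins by tie-break.
F is highest → pays own bid, $89,200,000.

F pays $89,200,000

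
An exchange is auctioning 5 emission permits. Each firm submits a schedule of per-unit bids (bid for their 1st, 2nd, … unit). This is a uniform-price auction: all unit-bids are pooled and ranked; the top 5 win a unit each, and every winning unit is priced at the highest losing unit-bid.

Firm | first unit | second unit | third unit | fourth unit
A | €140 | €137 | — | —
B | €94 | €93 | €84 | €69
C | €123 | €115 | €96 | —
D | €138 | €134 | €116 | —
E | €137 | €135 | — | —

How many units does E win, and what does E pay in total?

E: 2 units, pays €268

All unit-bids, highest first — top 5: 140 (A-1), 138 (D-1), 137 (A-2), 137 (E-1), 135 (E-2)
Highest rejected unit-bid = €134.
E wins 2 unit(s) at €134 each.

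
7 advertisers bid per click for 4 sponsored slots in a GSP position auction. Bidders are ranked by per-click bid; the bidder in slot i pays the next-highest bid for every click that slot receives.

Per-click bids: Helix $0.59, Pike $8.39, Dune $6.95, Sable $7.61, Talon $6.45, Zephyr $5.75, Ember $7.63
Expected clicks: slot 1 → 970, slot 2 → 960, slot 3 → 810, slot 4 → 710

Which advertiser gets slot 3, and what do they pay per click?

Sable; $6.95 per click

Sorting advertisers: $8.39 (Pike) > $7.63 (Ember) > $7.61 (Sable) > $6.95 (Dune) > $6.45 (Talon) > …
Slot 3 goes to the third-ranked bidder, Sable, who pays the next bid down: $6.95/click.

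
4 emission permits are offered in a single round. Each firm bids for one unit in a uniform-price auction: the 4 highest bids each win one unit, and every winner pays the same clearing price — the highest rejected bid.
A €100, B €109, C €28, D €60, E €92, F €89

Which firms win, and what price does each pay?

Sorting: 109 (B), 100 (A), 92 (E), 89 (F), 60 (D), 28 (C)
Winners (4 units): B, A, E, F.
First losing bid is D's €60, which sets the uniform price.

B, A, E, F; each pays €60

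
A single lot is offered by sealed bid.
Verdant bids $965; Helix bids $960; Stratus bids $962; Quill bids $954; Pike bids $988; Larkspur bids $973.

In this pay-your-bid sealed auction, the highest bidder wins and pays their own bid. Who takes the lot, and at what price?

Pike pays $988

Rule: the highest bidder wins and pays their own bid.
Sorting bids: 988 (Pike) > 973 (Larkspur) > 965 (Verdant) > 962 (Stratus) > 960 (Helix) > 954 (Quill)
Pike is highest → pays own bid, $988.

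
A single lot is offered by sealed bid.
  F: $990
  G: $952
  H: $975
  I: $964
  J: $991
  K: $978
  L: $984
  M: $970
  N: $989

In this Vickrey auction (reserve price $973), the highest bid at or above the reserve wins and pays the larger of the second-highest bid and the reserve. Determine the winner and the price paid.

J pays $990

Sorting bids: 991 (J) > 990 (F) > 989 (N) > 984 (L) > 978 (K) > 975 (H) > …
Highest eligible bid: J at $991.
max(second-highest $990, reserve $973) = $990; the reserve does not bind.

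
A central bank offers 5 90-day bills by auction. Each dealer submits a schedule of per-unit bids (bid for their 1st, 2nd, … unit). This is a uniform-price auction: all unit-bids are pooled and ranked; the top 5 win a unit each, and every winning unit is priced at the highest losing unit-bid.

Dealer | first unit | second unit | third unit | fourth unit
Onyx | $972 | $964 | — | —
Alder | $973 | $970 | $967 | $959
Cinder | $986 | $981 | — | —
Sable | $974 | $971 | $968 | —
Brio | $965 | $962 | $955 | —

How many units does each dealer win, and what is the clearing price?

Merging the schedules and taking the best 5: 986 (Cinder-1), 981 (Cinder-2), 974 (Sable-1), 973 (Alder-1), 972 (Onyx-1)
Highest rejected unit-bid = $971.
Allocation: Alder 1, Cinder 2, Onyx 1, Sable 1.

Alder 1, Cinder 2, Onyx 1, Sable 1; clearing price $971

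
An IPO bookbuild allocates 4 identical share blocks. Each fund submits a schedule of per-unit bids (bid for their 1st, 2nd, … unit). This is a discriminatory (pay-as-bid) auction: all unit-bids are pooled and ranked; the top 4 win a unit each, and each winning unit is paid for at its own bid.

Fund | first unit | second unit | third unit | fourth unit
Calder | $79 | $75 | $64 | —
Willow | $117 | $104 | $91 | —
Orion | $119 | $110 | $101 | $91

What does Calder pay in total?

Calder pays $0

Merging the schedules and taking the best 4: 119 (Orion-1), 117 (Willow-1), 110 (Orion-2), 104 (Willow-2)
Next rejected bid: $101 (not a price — pay-as-bid).
Calder wins no units.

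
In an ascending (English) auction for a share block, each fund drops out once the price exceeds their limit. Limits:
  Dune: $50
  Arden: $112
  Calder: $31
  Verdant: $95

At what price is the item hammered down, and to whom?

Arden wins at $95

Open ascending-bid auction: the price rises until one bidder remains; the winner pays the price at which the last rival dropped out.
Sorting limits: 112 (Arden) > 95 (Verdant) > 50 (Dune) > 31 (Calder)
Verdant is the last rival to drop out, at $95; Arden remains and wins at that price.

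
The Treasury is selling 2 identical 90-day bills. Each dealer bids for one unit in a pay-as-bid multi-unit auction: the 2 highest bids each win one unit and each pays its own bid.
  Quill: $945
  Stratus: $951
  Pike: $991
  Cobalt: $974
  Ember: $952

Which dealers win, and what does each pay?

Pike $991, Cobalt $974

Bids ranked high→low: 991 (Pike), 974 (Cobalt), 952 (Ember), 951 (Stratus), …
The 2 highest are Pike, Cobalt.
Each winner pays its own bid: Pike $991, Cobalt $974.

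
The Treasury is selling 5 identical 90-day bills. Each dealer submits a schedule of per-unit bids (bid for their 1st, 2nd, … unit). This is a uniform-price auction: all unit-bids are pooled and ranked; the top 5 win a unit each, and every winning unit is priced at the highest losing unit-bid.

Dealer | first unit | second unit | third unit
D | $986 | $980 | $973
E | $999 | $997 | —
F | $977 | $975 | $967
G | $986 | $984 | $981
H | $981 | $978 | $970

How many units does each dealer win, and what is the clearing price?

Merging the schedules and taking the best 5: 999 (E-1), 997 (E-2), 986 (D-1), 986 (G-1), 984 (G-2)
The (k+1)-th unit-bid is $981.
Allocation: D 1, E 2, G 2.

D 1, E 2, G 2; clearing price $981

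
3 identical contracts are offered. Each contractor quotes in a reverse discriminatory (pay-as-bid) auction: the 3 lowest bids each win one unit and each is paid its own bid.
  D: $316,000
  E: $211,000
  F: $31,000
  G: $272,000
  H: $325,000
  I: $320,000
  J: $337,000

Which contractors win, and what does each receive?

Bids ranked low→high: 31,000 (F), 211,000 (E), 272,000 (G), 316,000 (D), 320,000 (I), …
Lowest 3: F, E, G.
Each winner is paid its own bid: F $31,000, E $211,000, G $272,000.

F $31,000, E $211,000, G $272,000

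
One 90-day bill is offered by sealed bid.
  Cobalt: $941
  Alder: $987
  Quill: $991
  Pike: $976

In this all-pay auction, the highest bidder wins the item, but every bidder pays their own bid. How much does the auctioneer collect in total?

Sorting bids: 991 (Quill) > 987 (Alder) > 976 (Pike) > 941 (Cobalt)
Every bidder forfeits their bid regardless of winning.
Revenue = 941 + 987 + 991 + 976 = $3,895.

Total revenue: $3,895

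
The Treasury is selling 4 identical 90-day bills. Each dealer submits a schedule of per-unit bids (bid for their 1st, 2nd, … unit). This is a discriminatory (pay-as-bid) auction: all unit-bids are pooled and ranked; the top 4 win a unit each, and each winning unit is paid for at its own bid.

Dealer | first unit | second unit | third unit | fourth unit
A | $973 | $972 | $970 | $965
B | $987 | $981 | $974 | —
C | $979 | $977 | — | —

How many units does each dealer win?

Pooled unit-bids ranked (top 4): 987 (B-1), 981 (B-2), 979 (C-1), 977 (C-2)
Next rejected bid: $974 (not a price — pay-as-bid).
Allocation: B 2, C 2.

B 2, C 2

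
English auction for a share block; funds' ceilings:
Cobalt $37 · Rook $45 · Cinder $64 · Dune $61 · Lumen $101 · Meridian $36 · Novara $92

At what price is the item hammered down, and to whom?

Lumen wins at $92

Sorting limits: 101 (Lumen) > 92 (Novara) > 64 (Cinder) > 61 (Dune) > 45 (Rook) > 37 (Cobalt) > …
Novara is the last rival to drop out, at $92; Lumen remains and wins at that price.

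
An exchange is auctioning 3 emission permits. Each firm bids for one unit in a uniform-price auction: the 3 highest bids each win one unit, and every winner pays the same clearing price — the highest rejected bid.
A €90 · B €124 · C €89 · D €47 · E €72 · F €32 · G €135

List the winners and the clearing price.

Bids ranked high→low: 135 (G), 124 (B), 90 (A), 89 (C), 72 (E), …
The 3 highest are G, B, A.
Clearing price = highest rejected bid = €89.

G, B, A; each pays €89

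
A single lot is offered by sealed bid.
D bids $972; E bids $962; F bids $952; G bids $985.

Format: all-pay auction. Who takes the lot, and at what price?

G pays $985

All-pay auction: the highest bidder wins the item, but every bidder pays their own bid.
Bids in order: 985 (G) > 972 (D) > 962 (E) > 952 (F)
G is highest and takes the item; every bidder forfeits their bid.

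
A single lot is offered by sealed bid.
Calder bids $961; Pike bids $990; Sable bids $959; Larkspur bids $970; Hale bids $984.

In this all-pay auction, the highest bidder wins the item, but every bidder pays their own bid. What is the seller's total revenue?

Total revenue: $4,864

Bids in order: 990 (Pike) > 984 (Hale) > 970 (Larkspur) > 961 (Calder) > 959 (Sable)
Pike wins with the top bid; all bids are sunk regardless.
Every bidder forfeits their bid regardless of winning.
Revenue = 961 + 990 + 959 + 970 + 984 = $4,864.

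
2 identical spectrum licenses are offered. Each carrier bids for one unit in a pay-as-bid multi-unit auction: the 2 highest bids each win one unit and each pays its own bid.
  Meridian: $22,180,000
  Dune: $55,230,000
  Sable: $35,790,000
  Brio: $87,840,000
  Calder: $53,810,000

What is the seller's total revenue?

Total revenue: $143,070,000

Bids ranked high→low: 87,840,000 (Brio), 55,230,000 (Dune), 53,810,000 (Calder), 35,790,000 (Sable), …
The 2 highest are Brio, Dune.
Total revenue = 87,840,000 + 55,230,000 = $143,070,000.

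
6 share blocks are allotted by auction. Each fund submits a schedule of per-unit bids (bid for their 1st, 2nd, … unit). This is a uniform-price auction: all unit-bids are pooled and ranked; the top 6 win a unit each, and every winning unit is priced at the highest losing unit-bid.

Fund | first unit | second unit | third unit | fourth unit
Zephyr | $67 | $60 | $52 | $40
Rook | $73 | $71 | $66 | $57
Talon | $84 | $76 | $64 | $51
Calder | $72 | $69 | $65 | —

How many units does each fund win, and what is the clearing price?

Calder 2, Rook 2, Talon 2; clearing price $67

Pooled unit-bids ranked (top 6): 84 (Talon-1), 76 (Talon-2), 73 (Rook-1), 72 (Calder-1), 71 (Rook-2), 69 (Calder-2)
First bid not allocated: $67.
Allocation: Calder 2, Rook 2, Talon 2.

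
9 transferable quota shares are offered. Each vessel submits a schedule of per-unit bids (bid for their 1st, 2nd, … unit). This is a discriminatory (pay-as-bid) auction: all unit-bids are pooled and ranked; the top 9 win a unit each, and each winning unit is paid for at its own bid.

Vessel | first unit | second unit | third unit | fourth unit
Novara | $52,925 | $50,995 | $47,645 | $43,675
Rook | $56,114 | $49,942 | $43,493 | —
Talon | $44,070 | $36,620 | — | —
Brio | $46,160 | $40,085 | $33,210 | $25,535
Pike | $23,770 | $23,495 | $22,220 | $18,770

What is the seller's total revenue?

Total revenue: $435,019

Pooled unit-bids ranked (top 9): 56,114 (Rook-1), 52,925 (Novara-1), 50,995 (Novara-2), 49,942 (Rook-2), 47,645 (Novara-3), 46,160 (Brio-1), 44,070 (Talon-1), 43,675 (Novara-4), 43,493 (Rook-3)
Next rejected bid: $40,085 (not a price — pay-as-bid).
Each winning unit pays its own bid.
Revenue = 56,114 + 52,925 + 50,995 + 49,942 + 47,645 + 46,160 + 44,070 + 43,675 + 43,493 = $435,019.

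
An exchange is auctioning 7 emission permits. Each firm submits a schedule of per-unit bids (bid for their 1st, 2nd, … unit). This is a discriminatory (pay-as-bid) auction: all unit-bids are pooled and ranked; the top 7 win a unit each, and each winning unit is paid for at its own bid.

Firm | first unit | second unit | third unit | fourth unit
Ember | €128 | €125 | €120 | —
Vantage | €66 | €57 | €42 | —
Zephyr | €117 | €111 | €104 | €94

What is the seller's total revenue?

Total revenue: €799

Merging the schedules and taking the best 7: 128 (Ember-1), 125 (Ember-2), 120 (Ember-3), 117 (Zephyr-1), 111 (Zephyr-2), 104 (Zephyr-3), 94 (Zephyr-4)
Next rejected bid: €66 (not a price — pay-as-bid).
Each winning unit pays its own bid.
Revenue = 128 + 125 + 120 + 117 + 111 + 104 + 94 = €799.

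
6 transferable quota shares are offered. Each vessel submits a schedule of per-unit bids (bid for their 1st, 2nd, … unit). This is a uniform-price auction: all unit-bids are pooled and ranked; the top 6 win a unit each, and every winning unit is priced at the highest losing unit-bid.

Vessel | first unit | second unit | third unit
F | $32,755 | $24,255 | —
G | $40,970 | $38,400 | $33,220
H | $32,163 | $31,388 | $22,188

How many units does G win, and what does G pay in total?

Merging the schedules and taking the best 6: 40,970 (G-1), 38,400 (G-2), 33,220 (G-3), 32,755 (F-1), 32,163 (H-1), 31,388 (H-2)
The (k+1)-th unit-bid is $24,255.
G wins 3 unit(s) at $24,255 each.

G: 3 units, pays $72,765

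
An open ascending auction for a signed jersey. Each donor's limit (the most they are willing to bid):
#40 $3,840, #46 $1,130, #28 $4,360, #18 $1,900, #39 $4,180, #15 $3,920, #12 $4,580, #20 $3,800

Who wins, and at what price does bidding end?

Rule: the price rises until one bidder remains; the winner pays the price at which the last rival dropped out.
Limits ranked: 4,580 (#12) > 4,360 (#28) > 4,180 (#39) > 3,920 (#15) > 3,840 (#40) > 3,800 (#20) > …
#28 is the last rival to drop out, at $4,360; #12 remains and wins at that price.

#12 wins at $4,360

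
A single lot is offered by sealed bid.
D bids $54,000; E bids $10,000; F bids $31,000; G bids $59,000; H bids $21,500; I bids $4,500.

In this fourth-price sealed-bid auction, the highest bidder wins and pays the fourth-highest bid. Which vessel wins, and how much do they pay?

G pays $21,500

Sorting bids: 59,000 (G) > 54,000 (D) > 31,000 (F) > 21,500 (H) > 10,000 (E) > 4,500 (I)
G wins; payment is bid #4 in the ranking = $21,500.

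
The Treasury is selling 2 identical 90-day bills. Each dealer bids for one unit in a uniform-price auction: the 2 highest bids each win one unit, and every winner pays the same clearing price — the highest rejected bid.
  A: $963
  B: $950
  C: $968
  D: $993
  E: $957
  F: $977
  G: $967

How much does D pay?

Ordering the bids: 993 (D), 977 (F), 968 (C), 967 (G), …
Winners (2 units): D, F.
Highest unsuccessful bid: $968 → clearing price.
D wins → pays $968.

D pays $968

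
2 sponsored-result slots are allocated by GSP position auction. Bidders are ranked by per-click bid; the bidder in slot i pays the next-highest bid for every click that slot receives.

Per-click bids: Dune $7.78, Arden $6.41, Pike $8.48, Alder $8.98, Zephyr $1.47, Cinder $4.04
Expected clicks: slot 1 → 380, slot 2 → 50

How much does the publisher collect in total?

Total revenue: $3611.40

Ranked by bid: $8.98 (Alder) > $8.48 (Pike) > $7.78 (Dune) > …
Slot 1: Alder pays $8.48 × 380 = $3222.40
Slot 2: Pike pays $7.78 × 50 = $389.00
Total = $3611.40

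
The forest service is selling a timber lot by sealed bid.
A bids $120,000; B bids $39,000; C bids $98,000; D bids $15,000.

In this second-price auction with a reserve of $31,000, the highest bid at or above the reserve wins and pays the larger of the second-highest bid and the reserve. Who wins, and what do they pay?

A pays $98,000

Bids in order: 120,000 (A) > 98,000 (C) > 39,000 (B) > 15,000 (D)
Highest eligible bid: A at $120,000.
max(second-highest $98,000, reserve $31,000) = $98,000; the reserve does not bind.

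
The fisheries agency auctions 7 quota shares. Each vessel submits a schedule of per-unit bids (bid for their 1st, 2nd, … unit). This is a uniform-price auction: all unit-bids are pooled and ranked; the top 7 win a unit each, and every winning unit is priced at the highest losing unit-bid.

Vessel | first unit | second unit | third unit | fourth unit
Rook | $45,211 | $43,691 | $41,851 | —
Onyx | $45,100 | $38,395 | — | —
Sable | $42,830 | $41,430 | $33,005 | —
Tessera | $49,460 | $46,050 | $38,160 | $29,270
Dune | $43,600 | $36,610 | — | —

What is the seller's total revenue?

Pooled unit-bids ranked (top 7): 49,460 (Tessera-1), 46,050 (Tessera-2), 45,211 (Rook-1), 45,100 (Onyx-1), 43,691 (Rook-2), 43,600 (Dune-1), 42,830 (Sable-1)
Highest rejected unit-bid = $41,851.
Allocation: Dune 1, Onyx 1, Rook 2, Sable 1, Tessera 2. Every unit priced at $41,851.
Revenue = 7 × 41,851 = $292,957.

Total revenue: $292,957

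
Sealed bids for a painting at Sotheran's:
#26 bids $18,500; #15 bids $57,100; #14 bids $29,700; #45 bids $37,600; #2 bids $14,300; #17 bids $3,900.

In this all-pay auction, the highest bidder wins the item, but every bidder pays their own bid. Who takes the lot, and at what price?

#15 pays $57,100

Sorting bids: 57,100 (#15) > 37,600 (#45) > 29,700 (#14) > 18,500 (#26) > 14,300 (#2) > 3,900 (#17)
#15 wins with the top bid; all bids are sunk regardless.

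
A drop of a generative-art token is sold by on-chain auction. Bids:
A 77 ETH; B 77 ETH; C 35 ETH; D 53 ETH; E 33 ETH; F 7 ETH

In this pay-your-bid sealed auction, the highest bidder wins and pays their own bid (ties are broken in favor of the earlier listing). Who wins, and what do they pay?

A pays 77 ETH

Bids ranked: 77 (A) > 77 (B) > 53 (D) > 35 (C) > 33 (E) > 7 (F)
Tie at 77 ETH → A wins by tie-break.
A has the highest bid and pays exactly that: 77 ETH.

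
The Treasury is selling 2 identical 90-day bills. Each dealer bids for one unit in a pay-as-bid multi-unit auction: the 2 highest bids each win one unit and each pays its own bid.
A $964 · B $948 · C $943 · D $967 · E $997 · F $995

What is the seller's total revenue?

Total revenue: $1,992

Ordering the bids: 997 (E), 995 (F), 967 (D), 964 (A), …
Top 2: E, F.
Total revenue = 997 + 995 = $1,992.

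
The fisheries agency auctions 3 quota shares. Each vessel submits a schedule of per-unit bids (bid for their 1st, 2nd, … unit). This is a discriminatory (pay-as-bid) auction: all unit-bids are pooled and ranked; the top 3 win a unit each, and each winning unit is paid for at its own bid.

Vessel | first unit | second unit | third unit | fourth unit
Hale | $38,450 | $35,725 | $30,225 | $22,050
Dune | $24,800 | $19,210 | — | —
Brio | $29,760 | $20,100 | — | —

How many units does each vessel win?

Hale 3

Pooled unit-bids ranked (top 3): 38,450 (Hale-1), 35,725 (Hale-2), 30,225 (Hale-3)
Next rejected bid: $29,760 (not a price — pay-as-bid).
Allocation: Hale 3.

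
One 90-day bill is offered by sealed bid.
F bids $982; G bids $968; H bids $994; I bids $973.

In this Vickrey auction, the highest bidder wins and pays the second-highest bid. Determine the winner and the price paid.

H pays $982

Bids in order: 994 (H) > 982 (F) > 973 (I) > 968 (G)
Second-price: H pays F's bid of $982.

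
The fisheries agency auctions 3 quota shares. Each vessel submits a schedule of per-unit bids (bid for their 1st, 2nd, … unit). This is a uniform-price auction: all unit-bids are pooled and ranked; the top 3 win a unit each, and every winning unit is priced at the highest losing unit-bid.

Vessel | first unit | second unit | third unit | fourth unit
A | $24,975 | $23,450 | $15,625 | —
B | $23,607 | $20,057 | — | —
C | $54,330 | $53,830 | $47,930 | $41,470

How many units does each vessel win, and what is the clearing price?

Pooled unit-bids ranked (top 3): 54,330 (C-1), 53,830 (C-2), 47,930 (C-3)
Highest rejected unit-bid = $41,470.
Allocation: C 3.

C 3; clearing price $41,470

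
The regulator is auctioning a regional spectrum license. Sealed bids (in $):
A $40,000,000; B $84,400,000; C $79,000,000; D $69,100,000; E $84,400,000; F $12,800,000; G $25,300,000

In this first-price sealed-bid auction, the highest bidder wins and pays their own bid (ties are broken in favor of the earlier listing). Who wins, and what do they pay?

Rule: the highest bidder wins and pays their own bid.
Sorting bids: 84,400,000 (B) > 84,400,000 (E) > 79,000,000 (C) > 69,100,000 (D) > 40,000,000 (A) > 25,300,000 (G) > …
B and E tie at $84,400,000; tie-break gives it to B.
First-price: B pays what they bid, $84,400,000.

B pays $84,400,000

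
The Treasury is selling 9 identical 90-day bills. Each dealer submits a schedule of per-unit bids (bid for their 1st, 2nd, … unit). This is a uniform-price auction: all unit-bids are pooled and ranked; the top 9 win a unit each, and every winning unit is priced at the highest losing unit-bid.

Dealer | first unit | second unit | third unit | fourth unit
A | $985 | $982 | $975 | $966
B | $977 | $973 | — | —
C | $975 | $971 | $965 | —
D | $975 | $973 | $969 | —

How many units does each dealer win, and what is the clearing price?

A 3, B 2, C 2, D 2; clearing price $969

Pooled unit-bids ranked (top 9): 985 (A-1), 982 (A-2), 977 (B-1), 975 (A-3), 975 (C-1), 975 (D-1), 973 (B-2), 973 (D-2), 971 (C-2)
Highest rejected unit-bid = $969.
Allocation: A 3, B 2, C 2, D 2.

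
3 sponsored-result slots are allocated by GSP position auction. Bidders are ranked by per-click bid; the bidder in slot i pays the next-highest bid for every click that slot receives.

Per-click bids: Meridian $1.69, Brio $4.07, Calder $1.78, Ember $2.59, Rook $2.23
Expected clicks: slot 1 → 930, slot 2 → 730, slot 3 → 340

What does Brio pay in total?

Sorting advertisers: $4.07 (Brio) > $2.59 (Ember) > $2.23 (Rook) > $1.78 (Calder) > …
Brio holds slot 1 → pays next bid $2.59 × 930 clicks = $2408.70.

Brio pays $2408.70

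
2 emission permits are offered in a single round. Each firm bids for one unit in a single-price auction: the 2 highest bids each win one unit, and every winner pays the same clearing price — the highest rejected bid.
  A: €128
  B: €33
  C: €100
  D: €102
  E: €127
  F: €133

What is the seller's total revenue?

Total revenue: €254

Ordering the bids: 133 (F), 128 (A), 127 (E), 102 (D), …
Winners (2 units): F, A.
Highest unsuccessful bid: €127 → clearing price.
Total revenue = 2 × €127 = €254.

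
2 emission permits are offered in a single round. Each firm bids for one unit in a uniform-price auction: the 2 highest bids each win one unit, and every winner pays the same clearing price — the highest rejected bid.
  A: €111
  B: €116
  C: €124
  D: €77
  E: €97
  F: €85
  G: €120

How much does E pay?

Sorting: 124 (C), 120 (G), 116 (B), 111 (A), …
Winners (2 units): C, G.
First losing bid is B's €116, which sets the uniform price.
E does not win → pays €0.

E pays €0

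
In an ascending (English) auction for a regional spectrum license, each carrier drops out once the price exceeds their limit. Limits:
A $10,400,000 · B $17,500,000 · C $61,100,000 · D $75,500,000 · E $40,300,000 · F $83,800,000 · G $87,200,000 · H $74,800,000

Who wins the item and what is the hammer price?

G wins at $83,800,000

Rule: the price rises until one bidder remains; the winner pays the price at which the last rival dropped out.
Sorting limits: 87,200,000 (G) > 83,800,000 (F) > 75,500,000 (D) > 74,800,000 (H) > 61,100,000 (C) > 40,300,000 (E) > …
Once the price passes $83,800,000, only G is left; the hammer falls at F's limit of $83,800,000.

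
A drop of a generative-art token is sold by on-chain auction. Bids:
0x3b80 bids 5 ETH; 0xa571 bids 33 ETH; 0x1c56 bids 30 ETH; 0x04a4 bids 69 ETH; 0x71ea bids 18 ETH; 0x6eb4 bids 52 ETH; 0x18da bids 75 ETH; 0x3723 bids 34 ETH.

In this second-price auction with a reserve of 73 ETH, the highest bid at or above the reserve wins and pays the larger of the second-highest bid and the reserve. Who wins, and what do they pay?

Second-price auction with a reserve of 73 ETH: the highest bid at or above the reserve wins and pays the larger of the second-highest bid and the reserve.
Bids ranked: 75 (0x18da) > 69 (0x04a4) > 52 (0x6eb4) > 34 (0x3723) > 33 (0xa571) > 30 (0x1c56) > …
0x18da has the top bid at or above the reserve (75 ETH).
Second-highest bid 69 ETH is below the reserve 73 ETH, so the reserve binds → payment 73 ETH.

0x18da pays 73 ETH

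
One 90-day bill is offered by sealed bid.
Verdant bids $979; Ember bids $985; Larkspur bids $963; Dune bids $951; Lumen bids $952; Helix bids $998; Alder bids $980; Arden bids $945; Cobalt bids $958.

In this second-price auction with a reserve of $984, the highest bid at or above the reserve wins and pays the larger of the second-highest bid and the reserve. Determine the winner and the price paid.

Rule: the highest bid at or above the reserve wins and pays the larger of the second-highest bid and the reserve.
Sorting bids: 998 (Helix) > 985 (Ember) > 980 (Alder) > 979 (Verdant) > 963 (Larkspur) > 958 (Cobalt) > …
Highest eligible bid: Helix at $998.
Second-highest bid $985 exceeds the reserve $984 → payment $985.

Helix pays $985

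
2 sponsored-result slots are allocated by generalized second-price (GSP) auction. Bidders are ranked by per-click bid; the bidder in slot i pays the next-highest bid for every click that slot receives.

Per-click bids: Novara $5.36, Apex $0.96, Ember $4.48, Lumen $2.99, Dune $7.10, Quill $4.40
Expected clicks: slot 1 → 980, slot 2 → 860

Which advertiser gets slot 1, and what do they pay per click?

Sorting advertisers: $7.10 (Dune) > $5.36 (Novara) > $4.48 (Ember) > …
Slot 1 goes to the first-ranked bidder, Dune, who pays the next bid down: $5.36/click.

Dune; $5.36 per click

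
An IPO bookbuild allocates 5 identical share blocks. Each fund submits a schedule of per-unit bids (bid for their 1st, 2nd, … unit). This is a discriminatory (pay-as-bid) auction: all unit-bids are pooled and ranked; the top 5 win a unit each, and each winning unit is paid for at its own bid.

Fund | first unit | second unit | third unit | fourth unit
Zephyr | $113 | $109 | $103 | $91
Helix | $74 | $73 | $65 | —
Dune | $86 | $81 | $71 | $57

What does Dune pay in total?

Merging the schedules and taking the best 5: 113 (Zephyr-1), 109 (Zephyr-2), 103 (Zephyr-3), 91 (Zephyr-4), 86 (Dune-1)
Next rejected bid: $81 (not a price — pay-as-bid).
Dune's winning unit-bids: 86 = $86.

Dune pays $86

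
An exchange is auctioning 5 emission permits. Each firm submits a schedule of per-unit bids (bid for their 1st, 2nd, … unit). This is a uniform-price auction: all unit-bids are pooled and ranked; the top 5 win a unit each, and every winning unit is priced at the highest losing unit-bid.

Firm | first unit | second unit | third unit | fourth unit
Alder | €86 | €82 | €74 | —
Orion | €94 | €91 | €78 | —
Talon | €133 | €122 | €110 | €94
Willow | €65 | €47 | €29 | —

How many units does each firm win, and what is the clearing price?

Merging the schedules and taking the best 5: 133 (Talon-1), 122 (Talon-2), 110 (Talon-3), 94 (Orion-1), 94 (Talon-4)
Highest rejected unit-bid = €91.
Allocation: Orion 1, Talon 4.

Orion 1, Talon 4; clearing price €91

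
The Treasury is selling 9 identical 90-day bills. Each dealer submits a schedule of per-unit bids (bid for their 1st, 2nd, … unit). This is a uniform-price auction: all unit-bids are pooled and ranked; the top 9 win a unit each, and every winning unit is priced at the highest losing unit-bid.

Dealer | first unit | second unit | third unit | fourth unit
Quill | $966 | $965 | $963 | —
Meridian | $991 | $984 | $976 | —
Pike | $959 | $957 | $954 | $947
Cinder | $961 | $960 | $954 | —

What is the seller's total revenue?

Pooled unit-bids ranked (top 9): 991 (Meridian-1), 984 (Meridian-2), 976 (Meridian-3), 966 (Quill-1), 965 (Quill-2), 963 (Quill-3), 961 (Cinder-1), 960 (Cinder-2), 959 (Pike-1)
The (k+1)-th unit-bid is $957.
Allocation: Cinder 2, Meridian 3, Pike 1, Quill 3. Every unit priced at $957.
Revenue = 9 × 957 = $8,613.

Total revenue: $8,613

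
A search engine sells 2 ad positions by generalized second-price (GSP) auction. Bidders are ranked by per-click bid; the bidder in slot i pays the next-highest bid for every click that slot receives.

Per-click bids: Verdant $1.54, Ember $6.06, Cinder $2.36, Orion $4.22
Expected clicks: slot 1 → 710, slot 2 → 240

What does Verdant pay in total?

Verdant pays $0.00

Per-click bids in order: $6.06 (Ember) > $4.22 (Orion) > $2.36 (Cinder) > …
Verdant ranks below slot 2 → no slot, pays nothing.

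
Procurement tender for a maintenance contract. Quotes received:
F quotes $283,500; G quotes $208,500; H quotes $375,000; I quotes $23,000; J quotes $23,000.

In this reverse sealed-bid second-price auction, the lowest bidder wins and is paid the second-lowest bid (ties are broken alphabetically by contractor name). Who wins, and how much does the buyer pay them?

Reverse sealed-bid second-price auction: the lowest bidder wins and is paid the second-lowest bid.
Bids ranked: 23,000 (I) < 23,000 (J) < 208,500 (G) < 283,500 (F) < 375,000 (H)
I and J tie at $23,000; tie-break gives it to I.
Second-price: I is paid J's bid of $23,000.

I is paid $23,000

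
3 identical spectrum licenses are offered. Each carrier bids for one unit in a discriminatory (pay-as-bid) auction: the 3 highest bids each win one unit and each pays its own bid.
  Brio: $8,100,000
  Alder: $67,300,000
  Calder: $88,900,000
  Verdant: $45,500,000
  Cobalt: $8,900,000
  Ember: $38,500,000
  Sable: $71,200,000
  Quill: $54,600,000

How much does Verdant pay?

Verdant pays $0

Sorting: 88,900,000 (Calder), 71,200,000 (Sable), 67,300,000 (Alder), 54,600,000 (Quill), 45,500,000 (Verdant), …
Winners (3 units): Calder, Sable, Alder.
Verdant does not win → $0.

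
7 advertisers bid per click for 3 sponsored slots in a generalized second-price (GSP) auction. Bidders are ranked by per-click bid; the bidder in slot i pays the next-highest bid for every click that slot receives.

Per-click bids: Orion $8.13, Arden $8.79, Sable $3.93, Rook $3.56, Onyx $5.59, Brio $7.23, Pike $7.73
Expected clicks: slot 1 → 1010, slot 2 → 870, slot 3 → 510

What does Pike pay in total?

Sorting advertisers: $8.79 (Arden) > $8.13 (Orion) > $7.73 (Pike) > $7.23 (Brio) > …
Pike holds slot 3 → pays next bid $7.23 × 510 clicks = $3687.30.

Pike pays $3687.30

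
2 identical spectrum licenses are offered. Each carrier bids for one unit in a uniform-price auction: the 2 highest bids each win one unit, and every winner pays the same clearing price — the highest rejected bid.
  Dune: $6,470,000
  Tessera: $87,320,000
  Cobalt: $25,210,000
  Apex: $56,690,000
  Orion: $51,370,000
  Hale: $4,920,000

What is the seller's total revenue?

Total revenue: $102,740,000

Bids ranked high→low: 87,320,000 (Tessera), 56,690,000 (Apex), 51,370,000 (Orion), 25,210,000 (Cobalt), …
Winners (2 units): Tessera, Apex.
First losing bid is Orion's $51,370,000, which sets the uniform price.
Total revenue = 2 × $51,370,000 = $102,740,000.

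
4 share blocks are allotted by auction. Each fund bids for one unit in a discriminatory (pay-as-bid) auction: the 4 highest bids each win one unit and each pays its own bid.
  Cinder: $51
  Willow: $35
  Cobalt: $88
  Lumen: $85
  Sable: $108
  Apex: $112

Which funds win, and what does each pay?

Ordering the bids: 112 (Apex), 108 (Sable), 88 (Cobalt), 85 (Lumen), 51 (Cinder), 35 (Willow)
The 4 highest are Apex, Sable, Cobalt, Lumen.
Each winner pays its own bid: Apex $112, Sable $108, Cobalt $88, Lumen $85.

Apex $112, Sable $108, Cobalt $88, Lumen $85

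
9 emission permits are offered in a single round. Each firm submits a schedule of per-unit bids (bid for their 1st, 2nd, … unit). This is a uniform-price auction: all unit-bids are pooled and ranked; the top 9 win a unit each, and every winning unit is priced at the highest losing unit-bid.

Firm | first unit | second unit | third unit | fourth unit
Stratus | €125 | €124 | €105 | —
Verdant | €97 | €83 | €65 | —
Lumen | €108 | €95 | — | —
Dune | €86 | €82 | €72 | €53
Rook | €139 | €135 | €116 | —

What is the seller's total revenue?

Total revenue: €774

All unit-bids, highest first — top 9: 139 (Rook-1), 135 (Rook-2), 125 (Stratus-1), 124 (Stratus-2), 116 (Rook-3), 108 (Lumen-1), 105 (Stratus-3), 97 (Verdant-1), 95 (Lumen-2)
First bid not allocated: €86.
Allocation: Lumen 2, Rook 3, Stratus 3, Verdant 1. Every unit priced at €86.
Revenue = 9 × 86 = €774.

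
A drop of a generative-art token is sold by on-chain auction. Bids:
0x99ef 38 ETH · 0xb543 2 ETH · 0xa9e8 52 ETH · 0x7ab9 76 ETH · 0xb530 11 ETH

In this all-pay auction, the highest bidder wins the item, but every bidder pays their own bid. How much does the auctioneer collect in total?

Total revenue: 179 ETH

All-pay auction: the highest bidder wins the item, but every bidder pays their own bid.
Bids in order: 76 (0x7ab9) > 52 (0xa9e8) > 38 (0x99ef) > 11 (0xb530) > 2 (0xb543)
Every bidder forfeits their bid regardless of winning.
Revenue = 38 + 2 + 52 + 76 + 11 = 179 ETH.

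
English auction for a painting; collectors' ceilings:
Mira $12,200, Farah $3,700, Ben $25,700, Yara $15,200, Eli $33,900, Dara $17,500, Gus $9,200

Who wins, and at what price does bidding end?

Sorting limits: 33,900 (Eli) > 25,700 (Ben) > 17,500 (Dara) > 15,200 (Yara) > 12,200 (Mira) > 9,200 (Gus) > …
Bidding ends when Ben exits at $25,700; Eli takes it.

Eli wins at $25,700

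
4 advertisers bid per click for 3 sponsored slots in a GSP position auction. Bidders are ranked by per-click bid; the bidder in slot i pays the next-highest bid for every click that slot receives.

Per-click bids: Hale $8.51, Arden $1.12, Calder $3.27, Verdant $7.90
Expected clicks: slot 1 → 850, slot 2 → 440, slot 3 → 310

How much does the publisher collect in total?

Sorting advertisers: $8.51 (Hale) > $7.90 (Verdant) > $3.27 (Calder) > $1.12 (Arden)
Slot 1: Hale pays $7.90 × 850 = $6715.00
Slot 2: Verdant pays $3.27 × 440 = $1438.80
Slot 3: Calder pays $1.12 × 310 = $347.20
Total = $8501.00

Total revenue: $8501.00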